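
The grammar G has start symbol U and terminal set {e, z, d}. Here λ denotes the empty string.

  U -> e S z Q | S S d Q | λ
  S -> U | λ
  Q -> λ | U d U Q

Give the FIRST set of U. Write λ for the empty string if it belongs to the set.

{λ, d, e}

FIRST(U): from U->e S z Q we get {e}; from U->S S d Q we get {d, e}; from U->λ we get {λ}. So FIRST(U) = {λ, d, e}.
FIRST(S): from S->U we get {λ, d, e}; from S->λ we get {λ}. So FIRST(S) = {λ, d, e}.
FIRST(Q): from Q->λ we get {λ}; from Q->U d U Q we get {d, e}. So FIRST(Q) = {λ, d, e}.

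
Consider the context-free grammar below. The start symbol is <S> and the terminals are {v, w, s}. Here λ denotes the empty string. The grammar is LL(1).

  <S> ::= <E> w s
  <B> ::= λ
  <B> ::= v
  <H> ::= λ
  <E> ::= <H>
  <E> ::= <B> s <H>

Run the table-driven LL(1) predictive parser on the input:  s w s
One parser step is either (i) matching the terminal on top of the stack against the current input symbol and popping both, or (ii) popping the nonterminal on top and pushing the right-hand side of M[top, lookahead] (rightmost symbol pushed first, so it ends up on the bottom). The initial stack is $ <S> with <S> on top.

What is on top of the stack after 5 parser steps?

     Stack            Input    Action
  1  $ <S>            s w s $  expand <S> ::= <E> w s
  2  $ s w <E>        s w s $  expand <E> ::= <B> s <H>
  3  $ s w <H> s <B>  s w s $  expand <B> ::= λ
  4  $ s w <H> s      s w s $  match s
  5  $ s w <H>        w s $    expand <H> ::= λ
Stack after step 5: $ s w (top = w).

w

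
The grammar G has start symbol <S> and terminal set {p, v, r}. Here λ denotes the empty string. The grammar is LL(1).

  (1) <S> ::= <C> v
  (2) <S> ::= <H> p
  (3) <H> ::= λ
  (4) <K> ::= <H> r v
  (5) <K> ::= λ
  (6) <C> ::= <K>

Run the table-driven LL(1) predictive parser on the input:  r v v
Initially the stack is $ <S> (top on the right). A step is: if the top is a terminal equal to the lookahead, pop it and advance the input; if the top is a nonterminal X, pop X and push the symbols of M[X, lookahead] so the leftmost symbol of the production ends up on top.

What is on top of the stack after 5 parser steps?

     Stack        Input    Action
  1  $ <S>        r v v $  expand <S> ::= <C> v
  2  $ v <C>      r v v $  expand <C> ::= <K>
  3  $ v <K>      r v v $  expand <K> ::= <H> r v
  4  $ v v r <H>  r v v $  expand <H> ::= λ
  5  $ v v r      r v v $  match r
Stack after step 5: $ v v (top = v).

v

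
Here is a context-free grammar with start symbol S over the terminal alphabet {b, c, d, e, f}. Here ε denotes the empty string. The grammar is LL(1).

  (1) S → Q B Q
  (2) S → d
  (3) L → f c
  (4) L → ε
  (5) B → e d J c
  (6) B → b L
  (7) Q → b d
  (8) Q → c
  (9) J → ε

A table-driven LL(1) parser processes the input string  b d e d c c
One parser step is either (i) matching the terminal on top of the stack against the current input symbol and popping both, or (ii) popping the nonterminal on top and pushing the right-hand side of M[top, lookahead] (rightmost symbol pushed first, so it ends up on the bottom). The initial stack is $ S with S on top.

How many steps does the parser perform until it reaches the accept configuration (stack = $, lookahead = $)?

      Stack        Input          Action
   1  $ S          b d e d c c $  expand S → Q B Q
   2  $ Q B Q      b d e d c c $  expand Q → b d
   3  $ Q B d b    b d e d c c $  match b
   4  $ Q B d      d e d c c $    match d
   5  $ Q B        e d c c $      expand B → e d J c
   6  $ Q c J d e  e d c c $      match e
   7  $ Q c J d    d c c $        match d
   8  $ Q c J      c c $          expand J → ε
   9  $ Q c        c c $          match c
  10  $ Q          c $            expand Q → c
  11  $ c          c $            match c
Accept reached after 11 steps.

11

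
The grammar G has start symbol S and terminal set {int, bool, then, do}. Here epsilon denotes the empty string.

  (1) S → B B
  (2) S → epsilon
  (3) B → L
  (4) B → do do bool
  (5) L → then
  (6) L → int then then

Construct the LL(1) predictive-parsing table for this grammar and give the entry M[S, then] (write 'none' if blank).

FIRST(L): from L→then we get {then}; from L→int then then we get {int}. So FIRST(L) = {int, then}.
FIRST(B): from B→L we get {int, then}; from B→do do bool we get {do}. So FIRST(B) = {do, int, then}.
FIRST(S): from S→B B we get {do, int, then}; from S→epsilon we get {epsilon}. So FIRST(S) = {epsilon, do, int, then}.
FOLLOW(S) includes $ since S is the start symbol.
FOLLOW(S): S appears on no right-hand side. Thus FOLLOW(S) = {$}.
For S → B B: FIRST(B B) = {do, int, then}, so it goes in M[S, t] for t ∈ {do, int, then}.
For S → epsilon: FIRST(epsilon) = {epsilon}, so it goes in M[S, t] for t ∈ {}; since epsilon ∈ FIRST, also for every t ∈ FOLLOW(S) = {$}.

S → B B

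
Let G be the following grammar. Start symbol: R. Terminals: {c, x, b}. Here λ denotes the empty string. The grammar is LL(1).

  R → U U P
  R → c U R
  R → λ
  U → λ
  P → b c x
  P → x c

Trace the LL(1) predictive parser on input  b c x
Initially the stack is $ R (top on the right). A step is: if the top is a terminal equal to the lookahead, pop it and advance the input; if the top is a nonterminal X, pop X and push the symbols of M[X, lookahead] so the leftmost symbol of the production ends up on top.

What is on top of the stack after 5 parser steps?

     Stack    Input    Action
  1  $ R      b c x $  expand R → U U P
  2  $ P U U  b c x $  expand U → λ
  3  $ P U    b c x $  expand U → λ
  4  $ P      b c x $  expand P → b c x
  5  $ x c b  b c x $  match b
Stack after step 5: $ x c (top = c).

c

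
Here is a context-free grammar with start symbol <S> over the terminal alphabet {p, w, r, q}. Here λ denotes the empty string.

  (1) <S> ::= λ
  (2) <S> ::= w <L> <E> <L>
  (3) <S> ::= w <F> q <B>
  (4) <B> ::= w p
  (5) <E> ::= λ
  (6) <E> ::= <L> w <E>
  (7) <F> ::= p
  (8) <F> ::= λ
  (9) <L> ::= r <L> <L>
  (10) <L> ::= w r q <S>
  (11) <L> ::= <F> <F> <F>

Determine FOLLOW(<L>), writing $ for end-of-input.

{$, p, r, w}

FIRST(<S>) = {λ, w}
FIRST(<B>) = {w}
FIRST(<F>) = {λ, p}
FIRST(<L>) = {λ, p, r, w}  (via <F> <F> <F>)
FIRST(<E>) = {λ, p, r, w}  (via <L> w <E>)
FOLLOW(<S>) includes $ since <S> is the start symbol.
FOLLOW(<S>): in <L>::=w r q <S>, the suffix after <S> is empty, so FOLLOW(<S>) ⊇ FOLLOW(<L>) = {$, p, r, w}. Thus FOLLOW(<S>) = {$, p, r, w}.
FOLLOW(<B>): in <S>::=w <F> q <B>, the suffix after <B> is empty, so FOLLOW(<B>) ⊇ FOLLOW(<S>) = {$, p, r, w}. Thus FOLLOW(<B>) = {$, p, r, w}.
FOLLOW(<E>): in <S>::=w <L> <E> <L>, <E> is followed by <L> with FIRST {λ, p, r, w}; in <S>::=w <L> <E> <L>, the suffix after <E> is nullable, so FOLLOW(<E>) ⊇ FOLLOW(<S>) = {$, p, r, w}; in <E>::=<L> w <E>, the suffix after <E> is empty (adds nothing new). Thus FOLLOW(<E>) = {$, p, r, w}.
FOLLOW(<L>): in <S>::=w <L> <E> <L> (occurrence 1), <L> is followed by <E> <L> with FIRST {λ, p, r, w}; in <S>::=w <L> <E> <L> (occurrence 1), the suffix after <L> is nullable, so FOLLOW(<L>) ⊇ FOLLOW(<S>) = {$, p, r, w}; in <S>::=w <L> <E> <L> (occurrence 2), the suffix after <L> is empty, so FOLLOW(<L>) ⊇ FOLLOW(<S>) = {$, p, r, w}; in <E>::=<L> w <E>, <L> is followed by w <E> with FIRST {w}; in <L>::=r <L> <L> (occurrence 1), <L> is followed by <L> with FIRST {λ, p, r, w}; in <L>::=r <L> <L> (occurrence 1), the suffix after <L> is nullable (adds nothing new); in <L>::=r <L> <L> (occurrence 2), the suffix after <L> is empty (adds nothing new). Thus FOLLOW(<L>) = {$, p, r, w}.
FOLLOW(<F>): in <S>::=w <F> q <B>, <F> is followed by q <B> with FIRST {q}; in <L>::=<F> <F> <F> (occurrence 1), <F> is followed by <F> <F> with FIRST {λ, p}; in <L>::=<F> <F> <F> (occurrence 1), the suffix after <F> is nullable, so FOLLOW(<F>) ⊇ FOLLOW(<L>) = {$, p, r, w}; in <L>::=<F> <F> <F> (occurrence 2), <F> is followed by <F> with FIRST {λ, p}; in <L>::=<F> <F> <F> (occurrence 2), the suffix after <F> is nullable, so FOLLOW(<F>) ⊇ FOLLOW(<L>) = {$, p, r, w}; in <L>::=<F> <F> <F> (occurrence 3), the suffix after <F> is empty, so FOLLOW(<F>) ⊇ FOLLOW(<L>) = {$, p, r, w}. Thus FOLLOW(<F>) = {$, p, q, r, w}.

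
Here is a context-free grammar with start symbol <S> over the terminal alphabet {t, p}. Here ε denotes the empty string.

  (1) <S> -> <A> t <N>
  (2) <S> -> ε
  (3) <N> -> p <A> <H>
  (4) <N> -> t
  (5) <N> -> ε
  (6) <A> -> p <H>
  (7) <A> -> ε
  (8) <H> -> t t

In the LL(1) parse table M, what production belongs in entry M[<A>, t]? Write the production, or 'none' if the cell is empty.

FIRST(<N>) = {ε, p, t}
FIRST(<A>) = {ε, p}
FIRST(<H>) = {t}
FIRST(<S>) = {ε, p, t}  (via <A> t <N>)
FOLLOW(<S>) includes $ since <S> is the start symbol.
FOLLOW(<A>): in <S>-><A> t <N>, <A> is followed by t <N> with FIRST {t}; in <N>->p <A> <H>, <A> is followed by <H> with FIRST {t}. Thus FOLLOW(<A>) = {t}.
For <A> -> p <H>: FIRST(p <H>) = {p}, so it goes in M[<A>, t] for t ∈ {p}.
For <A> -> ε: FIRST(ε) = {ε}, so it goes in M[<A>, t] for t ∈ {}; since ε ∈ FIRST, also for every t ∈ FOLLOW(<A>) = {t}.

<A> -> ε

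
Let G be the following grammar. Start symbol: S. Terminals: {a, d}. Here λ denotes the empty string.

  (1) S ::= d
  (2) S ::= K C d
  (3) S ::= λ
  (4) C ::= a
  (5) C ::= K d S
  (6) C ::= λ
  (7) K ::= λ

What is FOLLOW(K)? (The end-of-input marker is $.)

{a, d}

FIRST(K) = {λ}
FIRST(C) = {λ, a, d}  (via K d S)
FIRST(S) = {λ, a, d}  (via K C d)
FOLLOW(S) includes $ since S is the start symbol.
FOLLOW(C): in S::=K C d, C is followed by d with FIRST {d}. Thus FOLLOW(C) = {d}.
FOLLOW(S): in C::=K d S, the suffix after S is empty, so FOLLOW(S) ⊇ FOLLOW(C) = {d}. Thus FOLLOW(S) = {$, d}.
FOLLOW(K): in S::=K C d, K is followed by C d with FIRST {a, d}; in C::=K d S, K is followed by d S with FIRST {d}. Thus FOLLOW(K) = {a, d}.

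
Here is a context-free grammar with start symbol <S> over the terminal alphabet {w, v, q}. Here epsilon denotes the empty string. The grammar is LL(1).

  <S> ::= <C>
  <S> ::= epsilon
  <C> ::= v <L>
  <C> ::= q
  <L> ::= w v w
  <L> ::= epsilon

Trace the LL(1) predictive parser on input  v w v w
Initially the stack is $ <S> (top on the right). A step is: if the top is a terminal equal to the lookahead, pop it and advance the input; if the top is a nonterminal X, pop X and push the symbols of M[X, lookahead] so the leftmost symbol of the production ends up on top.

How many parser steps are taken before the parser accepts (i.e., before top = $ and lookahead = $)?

step 1: stack=$ <S>  input=v w v w $  — expand <S> ::= <C>
step 2: stack=$ <C>  input=v w v w $  — expand <C> ::= v <L>
step 3: stack=$ <L> v  input=v w v w $  — match v
step 4: stack=$ <L>  input=w v w $  — expand <L> ::= w v w
step 5: stack=$ w v w  input=w v w $  — match w
step 6: stack=$ w v  input=v w $  — match v
step 7: stack=$ w  input=w $  — match w
Accept reached after 7 steps.

7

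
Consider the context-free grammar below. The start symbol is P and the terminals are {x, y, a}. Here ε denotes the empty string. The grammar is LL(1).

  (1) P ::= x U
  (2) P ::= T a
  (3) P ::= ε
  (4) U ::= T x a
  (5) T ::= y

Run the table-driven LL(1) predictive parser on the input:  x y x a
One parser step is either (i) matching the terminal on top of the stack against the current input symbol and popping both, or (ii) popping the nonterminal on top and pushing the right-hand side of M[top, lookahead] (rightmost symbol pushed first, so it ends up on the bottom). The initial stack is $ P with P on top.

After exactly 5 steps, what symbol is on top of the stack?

step 1: stack=$ P  input=x y x a $  — expand P ::= x U
step 2: stack=$ U x  input=x y x a $  — match x
step 3: stack=$ U  input=y x a $  — expand U ::= T x a
step 4: stack=$ a x T  input=y x a $  — expand T ::= y
step 5: stack=$ a x y  input=y x a $  — match y
Stack after step 5: $ a x (top = x).

x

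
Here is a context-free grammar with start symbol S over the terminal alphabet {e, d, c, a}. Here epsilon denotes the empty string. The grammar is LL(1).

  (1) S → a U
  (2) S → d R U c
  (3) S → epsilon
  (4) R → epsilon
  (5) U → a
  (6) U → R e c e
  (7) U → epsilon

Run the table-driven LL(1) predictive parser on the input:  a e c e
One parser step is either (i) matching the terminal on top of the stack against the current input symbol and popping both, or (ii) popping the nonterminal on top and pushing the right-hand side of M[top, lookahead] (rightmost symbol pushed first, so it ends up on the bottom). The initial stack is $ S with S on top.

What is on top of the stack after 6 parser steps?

e

step 1: stack=$ S  input=a e c e $  — expand S → a U
step 2: stack=$ U a  input=a e c e $  — match a
step 3: stack=$ U  input=e c e $  — expand U → R e c e
step 4: stack=$ e c e R  input=e c e $  — expand R → epsilon
step 5: stack=$ e c e  input=e c e $  — match e
step 6: stack=$ e c  input=c e $  — match c
Stack after step 6: $ e (top = e).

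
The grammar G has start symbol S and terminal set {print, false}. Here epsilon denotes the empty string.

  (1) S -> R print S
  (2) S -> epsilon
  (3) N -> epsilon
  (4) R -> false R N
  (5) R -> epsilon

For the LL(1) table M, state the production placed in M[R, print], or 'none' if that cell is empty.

R -> epsilon

FIRST(N): from N->epsilon we get {epsilon}. So FIRST(N) = {epsilon}.
FIRST(R): from R->false R N we get {false}; from R->epsilon we get {epsilon}. So FIRST(R) = {epsilon, false}.
FIRST(S): from S->R print S we get {false, print}; from S->epsilon we get {epsilon}. So FIRST(S) = {epsilon, false, print}.
FOLLOW(S) includes $ since S is the start symbol.
FOLLOW(R): in S->R print S, R is followed by print S with FIRST {print}; in R->false R N, R is followed by N with FIRST {epsilon}; in R->false R N, the suffix after R is nullable (adds nothing new). Thus FOLLOW(R) = {print}.
For R -> false R N: FIRST(false R N) = {false}, so it goes in M[R, t] for t ∈ {false}.
For R -> epsilon: FIRST(epsilon) = {epsilon}, so it goes in M[R, t] for t ∈ {}; since epsilon ∈ FIRST, also for every t ∈ FOLLOW(R) = {print}.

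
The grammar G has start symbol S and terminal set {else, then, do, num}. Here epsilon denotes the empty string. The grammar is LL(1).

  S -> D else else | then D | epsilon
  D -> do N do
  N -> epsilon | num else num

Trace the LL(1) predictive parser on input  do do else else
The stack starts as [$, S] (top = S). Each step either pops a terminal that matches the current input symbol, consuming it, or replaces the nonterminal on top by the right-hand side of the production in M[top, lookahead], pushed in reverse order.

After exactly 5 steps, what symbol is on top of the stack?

     Stack                Input              Action
  1  $ S                  do do else else $  expand S -> D else else
  2  $ else else D        do do else else $  expand D -> do N do
  3  $ else else do N do  do do else else $  match do
  4  $ else else do N     do else else $     expand N -> epsilon
  5  $ else else do       do else else $     match do
Stack after step 5: $ else else (top = else).

else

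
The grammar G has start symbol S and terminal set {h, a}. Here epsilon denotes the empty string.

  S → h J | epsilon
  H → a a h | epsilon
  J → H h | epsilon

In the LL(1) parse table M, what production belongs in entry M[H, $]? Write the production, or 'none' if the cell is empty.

none

FIRST(S): from S→h J we get {h}; from S→epsilon we get {epsilon}. So FIRST(S) = {epsilon, h}.
FIRST(H): from H→a a h we get {a}; from H→epsilon we get {epsilon}. So FIRST(H) = {epsilon, a}.
FIRST(J): from J→H h we get {a, h}; from J→epsilon we get {epsilon}. So FIRST(J) = {epsilon, a, h}.
FOLLOW(S) includes $ since S is the start symbol.
FOLLOW(H): in J→H h, H is followed by h with FIRST {h}. Thus FOLLOW(H) = {h}.
For H → a a h: FIRST(a a h) = {a}, so it goes in M[H, t] for t ∈ {a}.
For H → epsilon: FIRST(epsilon) = {epsilon}, so it goes in M[H, t] for t ∈ {}; since epsilon ∈ FIRST, also for every t ∈ FOLLOW(H) = {h}.
None of these place a production in M[H, $].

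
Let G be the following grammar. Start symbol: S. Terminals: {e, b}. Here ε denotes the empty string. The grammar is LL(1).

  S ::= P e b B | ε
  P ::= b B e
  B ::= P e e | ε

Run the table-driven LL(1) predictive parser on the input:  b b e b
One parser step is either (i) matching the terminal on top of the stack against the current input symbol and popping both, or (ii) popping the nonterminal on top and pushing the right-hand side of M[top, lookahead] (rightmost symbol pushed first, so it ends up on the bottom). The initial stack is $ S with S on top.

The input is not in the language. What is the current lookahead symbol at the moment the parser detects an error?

b

     Stack                Input      Action
  1  $ S                  b b e b $  expand S ::= P e b B
  2  $ B b e P            b b e b $  expand P ::= b B e
  3  $ B b e e B b        b b e b $  match b
  4  $ B b e e B          b e b $    expand B ::= P e e
  5  $ B b e e e e P      b e b $    expand P ::= b B e
  6  $ B b e e e e e B b  b e b $    match b
  7  $ B b e e e e e B    e b $      expand B ::= ε
  8  $ B b e e e e e      e b $      match e
  9  $ B b e e e e        b $        error: top is terminal e but lookahead is b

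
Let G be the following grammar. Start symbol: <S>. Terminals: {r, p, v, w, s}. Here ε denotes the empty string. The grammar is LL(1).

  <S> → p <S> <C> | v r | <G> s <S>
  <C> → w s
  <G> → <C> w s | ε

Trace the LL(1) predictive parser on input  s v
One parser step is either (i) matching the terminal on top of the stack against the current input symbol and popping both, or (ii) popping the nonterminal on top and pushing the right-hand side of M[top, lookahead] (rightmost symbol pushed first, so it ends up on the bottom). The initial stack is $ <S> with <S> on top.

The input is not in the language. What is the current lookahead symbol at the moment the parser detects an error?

     Stack        Input  Action
  1  $ <S>        s v $  expand <S> → <G> s <S>
  2  $ <S> s <G>  s v $  expand <G> → ε
  3  $ <S> s      s v $  match s
  4  $ <S>        v $    expand <S> → v r
  5  $ r v        v $    match v
  6  $ r          $      error: top is terminal r but lookahead is $

$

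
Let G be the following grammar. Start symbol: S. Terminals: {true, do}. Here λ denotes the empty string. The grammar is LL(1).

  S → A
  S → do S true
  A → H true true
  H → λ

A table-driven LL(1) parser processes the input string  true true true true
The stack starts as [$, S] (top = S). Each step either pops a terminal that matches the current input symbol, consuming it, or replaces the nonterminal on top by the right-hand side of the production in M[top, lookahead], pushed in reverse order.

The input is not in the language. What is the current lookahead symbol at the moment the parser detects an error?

true

     Stack          Input                  Action
  1  $ S            true true true true $  expand S → A
  2  $ A            true true true true $  expand A → H true true
  3  $ true true H  true true true true $  expand H → λ
  4  $ true true    true true true true $  match true
  5  $ true         true true true $       match true
  6  $              true true $            error: stack empty but input remains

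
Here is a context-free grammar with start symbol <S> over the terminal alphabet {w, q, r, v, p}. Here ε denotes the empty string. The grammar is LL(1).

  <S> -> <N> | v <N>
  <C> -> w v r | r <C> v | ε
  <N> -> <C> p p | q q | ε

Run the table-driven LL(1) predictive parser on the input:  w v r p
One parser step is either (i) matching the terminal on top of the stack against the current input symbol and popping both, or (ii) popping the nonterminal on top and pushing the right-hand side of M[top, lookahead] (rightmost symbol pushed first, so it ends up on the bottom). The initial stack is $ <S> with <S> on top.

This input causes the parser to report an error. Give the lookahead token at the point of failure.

$

step 1: stack=$ <S>  input=w v r p $  — expand <S> -> <N>
step 2: stack=$ <N>  input=w v r p $  — expand <N> -> <C> p p
step 3: stack=$ p p <C>  input=w v r p $  — expand <C> -> w v r
step 4: stack=$ p p r v w  input=w v r p $  — match w
step 5: stack=$ p p r v  input=v r p $  — match v
step 6: stack=$ p p r  input=r p $  — match r
step 7: stack=$ p p  input=p $  — match p
step 8: stack=$ p  input=$  — error: top is terminal p but lookahead is $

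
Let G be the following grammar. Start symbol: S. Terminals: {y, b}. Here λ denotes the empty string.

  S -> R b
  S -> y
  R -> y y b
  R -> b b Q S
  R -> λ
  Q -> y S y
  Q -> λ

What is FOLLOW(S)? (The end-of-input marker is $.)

FIRST(R) = {λ, b, y}
FIRST(Q) = {λ, y}
FIRST(S) = {b, y}  (via R b)
FOLLOW(S) includes $ since S is the start symbol.
FOLLOW(R): in S->R b, R is followed by b with FIRST {b}. Thus FOLLOW(R) = {b}.
FOLLOW(S): in R->b b Q S, the suffix after S is empty, so FOLLOW(S) ⊇ FOLLOW(R) = {b}; in Q->y S y, S is followed by y with FIRST {y}. Thus FOLLOW(S) = {$, b, y}.
FOLLOW(Q): in R->b b Q S, Q is followed by S with FIRST {b, y}. Thus FOLLOW(Q) = {b, y}.

{$, b, y}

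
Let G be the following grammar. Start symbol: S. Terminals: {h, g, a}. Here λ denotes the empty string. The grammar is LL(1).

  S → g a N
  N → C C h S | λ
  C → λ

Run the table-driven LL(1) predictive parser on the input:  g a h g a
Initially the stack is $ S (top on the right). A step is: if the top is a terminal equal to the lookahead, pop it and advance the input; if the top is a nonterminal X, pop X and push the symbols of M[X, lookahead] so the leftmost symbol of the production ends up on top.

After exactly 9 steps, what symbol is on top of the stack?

     Stack      Input        Action
  1  $ S        g a h g a $  expand S → g a N
  2  $ N a g    g a h g a $  match g
  3  $ N a      a h g a $    match a
  4  $ N        h g a $      expand N → C C h S
  5  $ S h C C  h g a $      expand C → λ
  6  $ S h C    h g a $      expand C → λ
  7  $ S h      h g a $      match h
  8  $ S        g a $        expand S → g a N
  9  $ N a g    g a $        match g
Stack after step 9: $ N a (top = a).

a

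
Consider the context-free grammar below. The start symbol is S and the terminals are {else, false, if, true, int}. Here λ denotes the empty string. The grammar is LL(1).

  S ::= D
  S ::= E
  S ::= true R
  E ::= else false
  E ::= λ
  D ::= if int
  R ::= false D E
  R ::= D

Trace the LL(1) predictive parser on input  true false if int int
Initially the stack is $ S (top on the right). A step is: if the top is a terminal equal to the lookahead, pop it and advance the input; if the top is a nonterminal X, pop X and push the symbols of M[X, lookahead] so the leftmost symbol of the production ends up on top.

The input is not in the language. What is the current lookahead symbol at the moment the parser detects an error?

     Stack        Input                    Action
  1  $ S          true false if int int $  expand S ::= true R
  2  $ R true     true false if int int $  match true
  3  $ R          false if int int $       expand R ::= false D E
  4  $ E D false  false if int int $       match false
  5  $ E D        if int int $             expand D ::= if int
  6  $ E int if   if int int $             match if
  7  $ E int      int int $                match int
  8  $ E          int $                    error: M[E, int] is empty

int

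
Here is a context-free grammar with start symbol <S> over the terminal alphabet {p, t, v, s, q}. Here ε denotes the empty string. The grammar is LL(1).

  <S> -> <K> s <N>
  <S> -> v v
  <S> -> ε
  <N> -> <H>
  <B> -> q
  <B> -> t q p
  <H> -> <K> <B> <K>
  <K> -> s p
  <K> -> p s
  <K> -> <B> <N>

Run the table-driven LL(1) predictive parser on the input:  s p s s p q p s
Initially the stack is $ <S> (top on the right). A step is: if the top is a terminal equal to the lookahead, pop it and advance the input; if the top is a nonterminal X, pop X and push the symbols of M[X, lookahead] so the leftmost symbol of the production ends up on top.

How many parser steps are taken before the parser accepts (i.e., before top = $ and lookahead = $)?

15

step 1: stack=$ <S>  input=s p s s p q p s $  — expand <S> -> <K> s <N>
step 2: stack=$ <N> s <K>  input=s p s s p q p s $  — expand <K> -> s p
step 3: stack=$ <N> s p s  input=s p s s p q p s $  — match s
step 4: stack=$ <N> s p  input=p s s p q p s $  — match p
step 5: stack=$ <N> s  input=s s p q p s $  — match s
step 6: stack=$ <N>  input=s p q p s $  — expand <N> -> <H>
step 7: stack=$ <H>  input=s p q p s $  — expand <H> -> <K> <B> <K>
step 8: stack=$ <K> <B> <K>  input=s p q p s $  — expand <K> -> s p
step 9: stack=$ <K> <B> p s  input=s p q p s $  — match s
step 10: stack=$ <K> <B> p  input=p q p s $  — match p
step 11: stack=$ <K> <B>  input=q p s $  — expand <B> -> q
step 12: stack=$ <K> q  input=q p s $  — match q
step 13: stack=$ <K>  input=p s $  — expand <K> -> p s
step 14: stack=$ s p  input=p s $  — match p
step 15: stack=$ s  input=s $  — match s
Accept reached after 15 steps.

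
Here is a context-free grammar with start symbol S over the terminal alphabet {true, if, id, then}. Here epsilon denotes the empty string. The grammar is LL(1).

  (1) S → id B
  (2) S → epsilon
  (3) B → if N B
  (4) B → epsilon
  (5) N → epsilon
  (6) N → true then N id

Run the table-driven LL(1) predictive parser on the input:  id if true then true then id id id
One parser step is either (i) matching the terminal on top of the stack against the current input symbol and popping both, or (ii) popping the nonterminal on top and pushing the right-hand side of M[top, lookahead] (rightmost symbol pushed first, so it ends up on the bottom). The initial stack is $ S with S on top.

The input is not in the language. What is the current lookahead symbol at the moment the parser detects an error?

id

step 1: stack=$ S  input=id if true then true then id id id $  — expand S → id B
step 2: stack=$ B id  input=id if true then true then id id id $  — match id
step 3: stack=$ B  input=if true then true then id id id $  — expand B → if N B
step 4: stack=$ B N if  input=if true then true then id id id $  — match if
step 5: stack=$ B N  input=true then true then id id id $  — expand N → true then N id
step 6: stack=$ B id N then true  input=true then true then id id id $  — match true
step 7: stack=$ B id N then  input=then true then id id id $  — match then
step 8: stack=$ B id N  input=true then id id id $  — expand N → true then N id
step 9: stack=$ B id id N then true  input=true then id id id $  — match true
step 10: stack=$ B id id N then  input=then id id id $  — match then
step 11: stack=$ B id id N  input=id id id $  — expand N → epsilon
step 12: stack=$ B id id  input=id id id $  — match id
step 13: stack=$ B id  input=id id $  — match id
step 14: stack=$ B  input=id $  — error: M[B, id] is empty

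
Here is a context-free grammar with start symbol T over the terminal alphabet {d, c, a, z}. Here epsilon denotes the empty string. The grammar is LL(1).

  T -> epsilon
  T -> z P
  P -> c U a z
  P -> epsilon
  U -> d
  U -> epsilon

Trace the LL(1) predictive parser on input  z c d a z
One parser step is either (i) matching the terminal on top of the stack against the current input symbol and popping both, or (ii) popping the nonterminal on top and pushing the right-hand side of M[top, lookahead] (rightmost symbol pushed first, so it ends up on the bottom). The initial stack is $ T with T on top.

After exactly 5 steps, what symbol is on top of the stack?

step 1: stack=$ T  input=z c d a z $  — expand T -> z P
step 2: stack=$ P z  input=z c d a z $  — match z
step 3: stack=$ P  input=c d a z $  — expand P -> c U a z
step 4: stack=$ z a U c  input=c d a z $  — match c
step 5: stack=$ z a U  input=d a z $  — expand U -> d
Stack after step 5: $ z a d (top = d).

d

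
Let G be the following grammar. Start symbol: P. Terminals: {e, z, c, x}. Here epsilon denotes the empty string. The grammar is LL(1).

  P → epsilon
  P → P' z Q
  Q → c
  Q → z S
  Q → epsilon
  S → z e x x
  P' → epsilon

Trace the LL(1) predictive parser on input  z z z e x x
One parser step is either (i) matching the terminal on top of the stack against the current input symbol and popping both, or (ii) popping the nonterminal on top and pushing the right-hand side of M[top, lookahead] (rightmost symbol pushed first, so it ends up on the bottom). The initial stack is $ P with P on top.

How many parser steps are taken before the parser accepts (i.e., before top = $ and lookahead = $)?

10

      Stack      Input          Action
   1  $ P        z z z e x x $  expand P → P' z Q
   2  $ Q z P'   z z z e x x $  expand P' → epsilon
   3  $ Q z      z z z e x x $  match z
   4  $ Q        z z e x x $    expand Q → z S
   5  $ S z      z z e x x $    match z
   6  $ S        z e x x $      expand S → z e x x
   7  $ x x e z  z e x x $      match z
   8  $ x x e    e x x $        match e
   9  $ x x      x x $          match x
  10  $ x        x $            match x
Accept reached after 10 steps.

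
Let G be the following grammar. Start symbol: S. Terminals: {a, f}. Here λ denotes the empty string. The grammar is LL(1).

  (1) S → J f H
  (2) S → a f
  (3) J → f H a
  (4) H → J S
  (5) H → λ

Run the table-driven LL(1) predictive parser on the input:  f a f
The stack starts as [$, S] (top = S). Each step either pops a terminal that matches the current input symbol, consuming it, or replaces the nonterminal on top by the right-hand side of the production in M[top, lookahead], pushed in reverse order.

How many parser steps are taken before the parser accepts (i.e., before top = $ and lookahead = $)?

7

     Stack        Input    Action
  1  $ S          f a f $  expand S → J f H
  2  $ H f J      f a f $  expand J → f H a
  3  $ H f a H f  f a f $  match f
  4  $ H f a H    a f $    expand H → λ
  5  $ H f a      a f $    match a
  6  $ H f        f $      match f
  7  $ H          $        expand H → λ
Accept reached after 7 steps.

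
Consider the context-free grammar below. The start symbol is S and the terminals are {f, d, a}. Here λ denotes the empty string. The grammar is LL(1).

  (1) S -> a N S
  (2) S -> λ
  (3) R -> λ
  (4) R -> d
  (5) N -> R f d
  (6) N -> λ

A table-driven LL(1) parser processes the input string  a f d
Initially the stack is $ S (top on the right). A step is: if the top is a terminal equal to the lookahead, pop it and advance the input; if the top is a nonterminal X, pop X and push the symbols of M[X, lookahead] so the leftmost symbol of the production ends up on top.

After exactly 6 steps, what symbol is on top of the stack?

S

step 1: stack=$ S  input=a f d $  — expand S -> a N S
step 2: stack=$ S N a  input=a f d $  — match a
step 3: stack=$ S N  input=f d $  — expand N -> R f d
step 4: stack=$ S d f R  input=f d $  — expand R -> λ
step 5: stack=$ S d f  input=f d $  — match f
step 6: stack=$ S d  input=d $  — match d
Stack after step 6: $ S (top = S).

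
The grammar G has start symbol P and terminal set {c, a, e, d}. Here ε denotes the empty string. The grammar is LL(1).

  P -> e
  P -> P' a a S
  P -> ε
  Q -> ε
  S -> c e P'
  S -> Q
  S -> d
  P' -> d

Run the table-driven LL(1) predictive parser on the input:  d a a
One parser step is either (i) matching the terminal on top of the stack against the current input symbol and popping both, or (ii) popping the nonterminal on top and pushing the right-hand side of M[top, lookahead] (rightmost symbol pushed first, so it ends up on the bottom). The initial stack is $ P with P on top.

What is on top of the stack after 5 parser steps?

S

     Stack       Input    Action
  1  $ P         d a a $  expand P -> P' a a S
  2  $ S a a P'  d a a $  expand P' -> d
  3  $ S a a d   d a a $  match d
  4  $ S a a     a a $    match a
  5  $ S a       a $      match a
Stack after step 5: $ S (top = S).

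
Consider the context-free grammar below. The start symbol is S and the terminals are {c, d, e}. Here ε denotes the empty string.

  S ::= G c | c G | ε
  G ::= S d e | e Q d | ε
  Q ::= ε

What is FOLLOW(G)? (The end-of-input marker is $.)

FIRST(Q): from Q::=ε we get {ε}. So FIRST(Q) = {ε}.
FIRST(S): from S::=G c we get {c, d, e}; from S::=c G we get {c}; from S::=ε we get {ε}. So FIRST(S) = {ε, c, d, e}.
FIRST(G): from G::=S d e we get {c, d, e}; from G::=e Q d we get {e}; from G::=ε we get {ε}. So FIRST(G) = {ε, c, d, e}.
FOLLOW(S) includes $ since S is the start symbol.
FOLLOW(S): in G::=S d e, S is followed by d e with FIRST {d}. Thus FOLLOW(S) = {$, d}.
FOLLOW(G): in S::=G c, G is followed by c with FIRST {c}; in S::=c G, the suffix after G is empty, so FOLLOW(G) ⊇ FOLLOW(S) = {$, d}. Thus FOLLOW(G) = {$, c, d}.
FOLLOW(Q): in G::=e Q d, Q is followed by d with FIRST {d}. Thus FOLLOW(Q) = {d}.

{$, c, d}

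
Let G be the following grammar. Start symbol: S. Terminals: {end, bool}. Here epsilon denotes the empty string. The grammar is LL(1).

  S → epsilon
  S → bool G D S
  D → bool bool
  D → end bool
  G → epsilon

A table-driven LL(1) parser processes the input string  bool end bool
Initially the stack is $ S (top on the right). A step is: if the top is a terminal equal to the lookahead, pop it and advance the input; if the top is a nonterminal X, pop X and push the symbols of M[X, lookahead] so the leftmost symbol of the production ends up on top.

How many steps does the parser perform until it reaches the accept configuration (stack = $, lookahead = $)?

step 1: stack=$ S  input=bool end bool $  — expand S → bool G D S
step 2: stack=$ S D G bool  input=bool end bool $  — match bool
step 3: stack=$ S D G  input=end bool $  — expand G → epsilon
step 4: stack=$ S D  input=end bool $  — expand D → end bool
step 5: stack=$ S bool end  input=end bool $  — match end
step 6: stack=$ S bool  input=bool $  — match bool
step 7: stack=$ S  input=$  — expand S → epsilon
Accept reached after 7 steps.

7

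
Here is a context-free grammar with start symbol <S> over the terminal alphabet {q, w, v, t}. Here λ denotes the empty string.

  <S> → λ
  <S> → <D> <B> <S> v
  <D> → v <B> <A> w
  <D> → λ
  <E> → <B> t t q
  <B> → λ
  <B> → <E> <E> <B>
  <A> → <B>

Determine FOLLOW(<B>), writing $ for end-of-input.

FIRST(<D>) = {λ, v}
FIRST(<S>) = {λ, t, v}  (via <D> <B> <S> v)
FIRST(<E>) = {t}  (via <B> t t q)
FIRST(<B>) = {λ, t}  (via <E> <E> <B>)
FIRST(<A>) = {λ, t}  (via <B>)
FOLLOW(<S>) includes $ since <S> is the start symbol.
FOLLOW(<S>): in <S>→<D> <B> <S> v, <S> is followed by v with FIRST {v}. Thus FOLLOW(<S>) = {$, v}.
FOLLOW(<D>): in <S>→<D> <B> <S> v, <D> is followed by <B> <S> v with FIRST {t, v}. Thus FOLLOW(<D>) = {t, v}.
FOLLOW(<A>): in <D>→v <B> <A> w, <A> is followed by w with FIRST {w}. Thus FOLLOW(<A>) = {w}.
FOLLOW(<B>): in <S>→<D> <B> <S> v, <B> is followed by <S> v with FIRST {t, v}; in <D>→v <B> <A> w, <B> is followed by <A> w with FIRST {t, w}; in <E>→<B> t t q, <B> is followed by t t q with FIRST {t}; in <B>→<E> <E> <B>, the suffix after <B> is empty (adds nothing new); in <A>→<B>, the suffix after <B> is empty, so FOLLOW(<B>) ⊇ FOLLOW(<A>) = {w}. Thus FOLLOW(<B>) = {t, v, w}.
FOLLOW(<E>): in <B>→<E> <E> <B> (occurrence 1), <E> is followed by <E> <B> with FIRST {t}; in <B>→<E> <E> <B> (occurrence 2), <E> is followed by <B> with FIRST {λ, t}; in <B>→<E> <E> <B> (occurrence 2), the suffix after <E> is nullable, so FOLLOW(<E>) ⊇ FOLLOW(<B>) = {t, v, w}. Thus FOLLOW(<E>) = {t, v, w}.

{t, v, w}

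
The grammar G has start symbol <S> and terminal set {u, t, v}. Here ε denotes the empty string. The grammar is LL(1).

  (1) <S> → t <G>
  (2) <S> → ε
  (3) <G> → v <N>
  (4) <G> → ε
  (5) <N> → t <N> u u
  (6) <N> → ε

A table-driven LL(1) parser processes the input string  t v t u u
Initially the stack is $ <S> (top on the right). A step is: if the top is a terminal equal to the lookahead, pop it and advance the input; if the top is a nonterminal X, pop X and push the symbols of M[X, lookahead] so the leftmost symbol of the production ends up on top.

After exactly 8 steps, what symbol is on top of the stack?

u

     Stack        Input        Action
  1  $ <S>        t v t u u $  expand <S> → t <G>
  2  $ <G> t      t v t u u $  match t
  3  $ <G>        v t u u $    expand <G> → v <N>
  4  $ <N> v      v t u u $    match v
  5  $ <N>        t u u $      expand <N> → t <N> u u
  6  $ u u <N> t  t u u $      match t
  7  $ u u <N>    u u $        expand <N> → ε
  8  $ u u        u u $        match u
Stack after step 8: $ u (top = u).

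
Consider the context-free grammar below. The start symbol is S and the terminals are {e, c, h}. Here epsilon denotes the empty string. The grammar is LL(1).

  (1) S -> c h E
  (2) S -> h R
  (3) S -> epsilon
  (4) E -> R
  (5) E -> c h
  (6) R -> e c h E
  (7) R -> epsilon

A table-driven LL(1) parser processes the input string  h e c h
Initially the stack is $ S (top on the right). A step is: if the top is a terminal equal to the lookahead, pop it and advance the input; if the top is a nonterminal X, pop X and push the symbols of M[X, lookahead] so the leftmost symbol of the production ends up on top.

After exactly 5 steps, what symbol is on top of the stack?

     Stack      Input      Action
  1  $ S        h e c h $  expand S -> h R
  2  $ R h      h e c h $  match h
  3  $ R        e c h $    expand R -> e c h E
  4  $ E h c e  e c h $    match e
  5  $ E h c    c h $      match c
Stack after step 5: $ E h (top = h).

h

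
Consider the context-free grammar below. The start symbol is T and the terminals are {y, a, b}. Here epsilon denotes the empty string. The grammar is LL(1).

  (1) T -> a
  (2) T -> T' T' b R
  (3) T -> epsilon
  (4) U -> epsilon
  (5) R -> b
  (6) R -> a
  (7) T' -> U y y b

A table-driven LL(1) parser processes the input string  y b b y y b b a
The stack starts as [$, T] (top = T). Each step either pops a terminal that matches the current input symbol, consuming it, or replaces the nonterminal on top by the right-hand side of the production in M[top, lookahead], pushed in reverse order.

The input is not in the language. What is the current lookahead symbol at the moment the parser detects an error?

     Stack             Input              Action
  1  $ T               y b b y y b b a $  expand T -> T' T' b R
  2  $ R b T' T'       y b b y y b b a $  expand T' -> U y y b
  3  $ R b T' b y y U  y b b y y b b a $  expand U -> epsilon
  4  $ R b T' b y y    y b b y y b b a $  match y
  5  $ R b T' b y      b b y y b b a $    error: top is terminal y but lookahead is b

b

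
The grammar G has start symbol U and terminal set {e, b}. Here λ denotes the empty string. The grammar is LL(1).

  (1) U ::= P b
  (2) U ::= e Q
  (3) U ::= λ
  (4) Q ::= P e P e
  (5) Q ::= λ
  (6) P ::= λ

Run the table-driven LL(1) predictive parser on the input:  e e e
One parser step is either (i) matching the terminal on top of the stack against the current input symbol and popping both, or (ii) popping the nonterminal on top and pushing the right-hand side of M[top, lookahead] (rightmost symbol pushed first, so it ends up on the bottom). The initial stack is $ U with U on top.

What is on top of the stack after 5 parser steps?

P

     Stack      Input    Action
  1  $ U        e e e $  expand U ::= e Q
  2  $ Q e      e e e $  match e
  3  $ Q        e e $    expand Q ::= P e P e
  4  $ e P e P  e e $    expand P ::= λ
  5  $ e P e    e e $    match e
Stack after step 5: $ e P (top = P).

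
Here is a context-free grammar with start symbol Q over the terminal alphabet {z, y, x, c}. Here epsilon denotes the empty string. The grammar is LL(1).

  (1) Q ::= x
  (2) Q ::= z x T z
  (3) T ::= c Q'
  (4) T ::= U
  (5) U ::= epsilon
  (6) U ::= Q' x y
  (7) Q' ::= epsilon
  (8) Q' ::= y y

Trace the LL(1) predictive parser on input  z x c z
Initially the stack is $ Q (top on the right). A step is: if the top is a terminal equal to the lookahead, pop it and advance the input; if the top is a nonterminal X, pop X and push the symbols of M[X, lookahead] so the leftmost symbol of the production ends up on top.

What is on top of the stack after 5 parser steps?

Q'

     Stack      Input      Action
  1  $ Q        z x c z $  expand Q ::= z x T z
  2  $ z T x z  z x c z $  match z
  3  $ z T x    x c z $    match x
  4  $ z T      c z $      expand T ::= c Q'
  5  $ z Q' c   c z $      match c
Stack after step 5: $ z Q' (top = Q').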